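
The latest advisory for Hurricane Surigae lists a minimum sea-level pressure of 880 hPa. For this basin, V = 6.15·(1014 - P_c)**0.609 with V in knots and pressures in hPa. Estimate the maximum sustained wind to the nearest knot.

ΔP = 1014 − 880 = 134 hPa.
134^0.609 ≈ 19.743.
V ≈ 6.15 × 19.743 ≈ 121.4 kt.

121 kt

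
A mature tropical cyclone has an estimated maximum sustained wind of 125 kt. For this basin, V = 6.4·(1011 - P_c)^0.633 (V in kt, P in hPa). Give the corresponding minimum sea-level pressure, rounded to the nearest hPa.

ΔP = (V / 6.4)^(1/0.633) = (125/6.4)^1.580.
125/6.4 = 19.531; 19.531^1.580 ≈ 109.41 hPa.
P_c = 1011 − 109.41 = 901.59 ≈ 902 hPa.

902 hPa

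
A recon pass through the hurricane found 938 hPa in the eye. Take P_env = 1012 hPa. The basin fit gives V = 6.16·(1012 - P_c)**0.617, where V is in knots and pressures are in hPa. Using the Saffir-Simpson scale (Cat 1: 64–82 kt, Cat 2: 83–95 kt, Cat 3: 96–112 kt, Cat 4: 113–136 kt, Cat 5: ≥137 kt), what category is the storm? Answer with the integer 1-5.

ΔP = 1012 − 938 = 74 hPa.
V ≈ 6.16 × 74^0.617 = 6.16 × 14.23 ≈ 88 kt.
88 kt falls in the Category 2 band.

2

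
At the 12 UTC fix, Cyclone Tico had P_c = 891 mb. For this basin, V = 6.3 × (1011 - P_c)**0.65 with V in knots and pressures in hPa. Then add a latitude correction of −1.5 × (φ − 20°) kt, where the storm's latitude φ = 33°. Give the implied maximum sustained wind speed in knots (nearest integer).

ΔP = 1011 − 891 = 120 mb.
120^0.65 ≈ 22.463.
V ≈ 6.3 × 22.463 ≈ 141.5 kt.
Latitude correction: −1.5 × (33 − 20) = -19.5 kt.
Corrected V ≈ 122 kt → 122 kt.

122 kt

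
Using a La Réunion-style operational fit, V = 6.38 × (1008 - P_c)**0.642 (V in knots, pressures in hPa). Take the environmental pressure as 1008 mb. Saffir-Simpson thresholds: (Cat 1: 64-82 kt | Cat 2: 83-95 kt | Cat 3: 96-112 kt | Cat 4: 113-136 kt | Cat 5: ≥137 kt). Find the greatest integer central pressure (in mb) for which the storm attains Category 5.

Category 5 begins at V = 137 kt.
Required ΔP = (137/6.38)^(1/0.642) = 21.473^1.558 ≈ 118.74 mb.
P_c ≤ 1008 − 118.74 = 889.26, so the highest integer P_c is 889 mb.

889 mb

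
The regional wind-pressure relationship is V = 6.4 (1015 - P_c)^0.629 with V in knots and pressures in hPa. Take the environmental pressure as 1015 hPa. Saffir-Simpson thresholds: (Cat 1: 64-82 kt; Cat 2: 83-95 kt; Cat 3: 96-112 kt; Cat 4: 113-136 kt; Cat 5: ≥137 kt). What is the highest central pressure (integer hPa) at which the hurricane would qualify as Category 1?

Category 1 begins at V = 64 kt.
Required ΔP = (64/6.4)^(1/0.629) = 10.000^1.590 ≈ 38.89 hPa.
P_c ≤ 1015 − 38.89 = 976.11, so the highest integer P_c is 976 hPa.

976 hPa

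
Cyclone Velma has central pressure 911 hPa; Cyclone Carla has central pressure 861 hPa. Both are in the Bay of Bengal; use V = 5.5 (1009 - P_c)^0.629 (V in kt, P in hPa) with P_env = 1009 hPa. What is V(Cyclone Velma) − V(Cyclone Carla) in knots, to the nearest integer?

Cyclone Velma: ΔP = 98; V ≈ 5.5 × 98^0.629 ≈ 98.37 kt.
Cyclone Carla: ΔP = 148; V ≈ 5.5 × 148^0.629 ≈ 127.48 kt.
Difference ≈ 98.37 − 127.48 = -29.11 → -29 kt.

-29 kt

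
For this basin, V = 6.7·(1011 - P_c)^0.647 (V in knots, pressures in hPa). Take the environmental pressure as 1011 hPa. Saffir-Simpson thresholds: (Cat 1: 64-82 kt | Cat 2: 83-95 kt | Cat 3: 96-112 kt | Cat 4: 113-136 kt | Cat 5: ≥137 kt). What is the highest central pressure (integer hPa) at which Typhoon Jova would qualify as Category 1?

Category 1 begins at V = 64 kt.
Required ΔP = (64/6.7)^(1/0.647) = 9.552^1.546 ≈ 32.72 hPa.
P_c ≤ 1011 − 32.72 = 978.28, so the highest integer P_c is 978 hPa.

978 hPa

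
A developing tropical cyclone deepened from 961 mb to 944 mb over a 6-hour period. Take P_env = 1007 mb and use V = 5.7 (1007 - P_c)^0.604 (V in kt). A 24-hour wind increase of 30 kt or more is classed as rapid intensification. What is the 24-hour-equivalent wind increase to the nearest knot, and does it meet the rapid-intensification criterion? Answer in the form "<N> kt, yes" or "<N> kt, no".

48 kt, yes

V₁: ΔP = 46, V ≈ 5.7 × 46^0.604 ≈ 57.57 kt.
V₂: ΔP = 63, V ≈ 5.7 × 63^0.604 ≈ 69.61 kt.
ΔV over 6 h = 12.04 kt → 24 h equivalent = 12.04 × 24/6 ≈ 48.16 kt.
48 kt ≥ 30 kt ⇒ rapid intensification.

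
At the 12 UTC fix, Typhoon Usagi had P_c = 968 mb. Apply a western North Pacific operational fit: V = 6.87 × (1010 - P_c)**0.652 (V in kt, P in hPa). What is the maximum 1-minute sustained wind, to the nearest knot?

79 kt

ΔP = 1010 − 968 = 42 mb.
42^0.652 ≈ 11.438.
V ≈ 6.87 × 11.438 ≈ 78.6 kt.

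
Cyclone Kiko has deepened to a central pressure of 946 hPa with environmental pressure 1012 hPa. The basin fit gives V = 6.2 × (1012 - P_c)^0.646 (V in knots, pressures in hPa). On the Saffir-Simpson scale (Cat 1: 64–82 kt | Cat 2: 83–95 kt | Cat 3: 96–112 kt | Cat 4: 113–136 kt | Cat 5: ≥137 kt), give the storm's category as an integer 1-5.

ΔP = 1012 − 946 = 66 hPa.
V ≈ 6.2 × 66^0.646 = 6.2 × 14.98 ≈ 93 kt.
93 kt falls in the Category 2 band.

2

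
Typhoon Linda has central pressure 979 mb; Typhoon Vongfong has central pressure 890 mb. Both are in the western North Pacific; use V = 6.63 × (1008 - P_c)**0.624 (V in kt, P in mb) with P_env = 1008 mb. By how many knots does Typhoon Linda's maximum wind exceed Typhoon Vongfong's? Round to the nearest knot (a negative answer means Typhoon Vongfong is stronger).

-76 kt

Typhoon Linda: ΔP = 29; V ≈ 6.63 × 29^0.624 ≈ 54.21 kt.
Typhoon Vongfong: ΔP = 118; V ≈ 6.63 × 118^0.624 ≈ 130.13 kt.
Difference ≈ 54.21 − 130.13 = -75.92 → -76 kt.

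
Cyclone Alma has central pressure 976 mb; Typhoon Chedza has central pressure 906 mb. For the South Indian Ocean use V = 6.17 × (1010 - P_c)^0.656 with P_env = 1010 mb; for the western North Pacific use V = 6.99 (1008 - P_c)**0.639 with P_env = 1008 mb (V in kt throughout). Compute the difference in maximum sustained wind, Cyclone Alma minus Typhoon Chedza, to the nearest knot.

Cyclone Alma: ΔP = 34; V ≈ 6.17 × 34^0.656 ≈ 62.36 kt.
Typhoon Chedza: ΔP = 102; V ≈ 6.99 × 102^0.639 ≈ 134.27 kt.
Difference ≈ 62.36 − 134.27 = -71.91 → -72 kt.

-72 kt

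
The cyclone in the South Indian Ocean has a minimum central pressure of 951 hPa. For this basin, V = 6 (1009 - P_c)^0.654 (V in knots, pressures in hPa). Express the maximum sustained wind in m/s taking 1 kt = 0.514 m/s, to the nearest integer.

ΔP = 1009 − 951 = 58 hPa.
V ≈ 6 × 58^0.654 = 6 × 14.233 ≈ 85.395 kt.
85.395 × 0.514 ≈ 43.89 m/s → 44 m/s.

44 m/s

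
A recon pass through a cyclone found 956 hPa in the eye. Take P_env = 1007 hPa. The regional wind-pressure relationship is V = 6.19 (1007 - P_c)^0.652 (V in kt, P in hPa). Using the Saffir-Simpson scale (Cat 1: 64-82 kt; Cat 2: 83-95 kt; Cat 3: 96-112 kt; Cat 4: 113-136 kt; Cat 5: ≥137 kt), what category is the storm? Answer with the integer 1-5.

ΔP = 1007 − 956 = 51 hPa.
V ≈ 6.19 × 51^0.652 = 6.19 × 12.98 ≈ 80 kt.
80 kt falls in the Category 1 band.

1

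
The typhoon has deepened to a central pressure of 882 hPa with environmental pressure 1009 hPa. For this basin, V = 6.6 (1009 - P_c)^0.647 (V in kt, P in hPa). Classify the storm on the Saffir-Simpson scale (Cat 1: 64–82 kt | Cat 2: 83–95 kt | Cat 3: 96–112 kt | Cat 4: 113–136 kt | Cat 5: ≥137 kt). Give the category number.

ΔP = 1009 − 882 = 127 hPa.
V ≈ 6.6 × 127^0.647 = 6.6 × 22.97 ≈ 152 kt.
152 kt falls in the Category 5 band.

5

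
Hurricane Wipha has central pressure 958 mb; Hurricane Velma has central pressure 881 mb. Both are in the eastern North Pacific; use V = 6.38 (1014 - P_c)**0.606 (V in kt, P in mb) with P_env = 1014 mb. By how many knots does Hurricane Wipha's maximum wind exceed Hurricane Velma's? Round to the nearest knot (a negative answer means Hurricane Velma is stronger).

-50 kt

Hurricane Wipha: ΔP = 56; V ≈ 6.38 × 56^0.606 ≈ 73.15 kt.
Hurricane Velma: ΔP = 133; V ≈ 6.38 × 133^0.606 ≈ 123.56 kt.
Difference ≈ 73.15 − 123.56 = -50.41 → -50 kt.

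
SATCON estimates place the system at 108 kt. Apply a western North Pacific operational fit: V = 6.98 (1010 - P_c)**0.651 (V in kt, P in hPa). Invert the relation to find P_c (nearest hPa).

ΔP = (V / 6.98)^(1/0.651) = (108/6.98)^1.536.
108/6.98 = 15.473; 15.473^1.536 ≈ 67.19 hPa.
P_c = 1010 − 67.19 = 942.81 ≈ 943 hPa.

943 hPa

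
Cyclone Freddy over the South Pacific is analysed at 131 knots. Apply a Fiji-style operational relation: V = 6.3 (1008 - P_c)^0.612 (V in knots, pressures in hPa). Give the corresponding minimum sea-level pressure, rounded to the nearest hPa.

ΔP = (V / 6.3)^(1/0.612) = (131/6.3)^1.634.
131/6.3 = 20.794; 20.794^1.634 ≈ 142.39 hPa.
P_c = 1008 − 142.39 = 865.61 ≈ 866 hPa.

866 hPa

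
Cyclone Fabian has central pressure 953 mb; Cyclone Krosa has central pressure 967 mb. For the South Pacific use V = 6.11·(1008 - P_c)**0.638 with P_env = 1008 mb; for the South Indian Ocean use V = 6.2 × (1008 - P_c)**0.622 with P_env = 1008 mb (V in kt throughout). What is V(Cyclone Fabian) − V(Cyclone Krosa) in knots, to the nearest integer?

Cyclone Fabian: ΔP = 55; V ≈ 6.11 × 55^0.638 ≈ 78.78 kt.
Cyclone Krosa: ΔP = 41; V ≈ 6.2 × 41^0.622 ≈ 62.45 kt.
Difference ≈ 78.78 − 62.45 = 16.33 → 16 kt.

16 kt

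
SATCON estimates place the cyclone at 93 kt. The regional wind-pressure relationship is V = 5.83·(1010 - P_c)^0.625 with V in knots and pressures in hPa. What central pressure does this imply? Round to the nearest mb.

926 mb

ΔP = (V / 5.83)^(1/0.625) = (93/5.83)^1.600.
93/5.83 = 15.952; 15.952^1.600 ≈ 84.04 mb.
P_c = 1010 − 84.04 = 925.96 ≈ 926 mb.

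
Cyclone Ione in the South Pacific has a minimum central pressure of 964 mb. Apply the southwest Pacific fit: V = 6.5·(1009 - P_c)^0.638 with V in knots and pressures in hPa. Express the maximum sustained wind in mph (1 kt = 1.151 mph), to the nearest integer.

85 mph

ΔP = 1009 − 964 = 45 mb.
V ≈ 6.5 × 45^0.638 = 6.5 × 11.344 ≈ 73.733 kt.
73.733 × 1.151 ≈ 84.87 mph → 85 mph.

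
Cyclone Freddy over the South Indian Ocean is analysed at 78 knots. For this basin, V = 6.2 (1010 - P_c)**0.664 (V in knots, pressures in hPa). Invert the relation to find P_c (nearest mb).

ΔP = (V / 6.2)^(1/0.664) = (78/6.2)^1.506.
78/6.2 = 12.581; 12.581^1.506 ≈ 45.31 mb.
P_c = 1010 − 45.31 = 964.69 ≈ 965 mb.

965 mb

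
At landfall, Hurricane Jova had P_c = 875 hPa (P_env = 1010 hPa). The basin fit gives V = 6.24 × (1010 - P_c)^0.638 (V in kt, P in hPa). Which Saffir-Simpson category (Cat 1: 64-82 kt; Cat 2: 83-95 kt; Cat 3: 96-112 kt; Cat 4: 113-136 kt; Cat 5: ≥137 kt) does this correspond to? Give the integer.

5

ΔP = 1010 − 875 = 135 hPa.
V ≈ 6.24 × 135^0.638 = 6.24 × 22.86 ≈ 143 kt.
143 kt falls in the Category 5 band.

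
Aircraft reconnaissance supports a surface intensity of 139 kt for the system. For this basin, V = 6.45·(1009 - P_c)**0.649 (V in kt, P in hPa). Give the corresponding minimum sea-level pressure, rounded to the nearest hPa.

896 hPa

ΔP = (V / 6.45)^(1/0.649) = (139/6.45)^1.541.
139/6.45 = 21.550; 21.550^1.541 ≈ 113.40 hPa.
P_c = 1009 − 113.40 = 895.60 ≈ 896 hPa.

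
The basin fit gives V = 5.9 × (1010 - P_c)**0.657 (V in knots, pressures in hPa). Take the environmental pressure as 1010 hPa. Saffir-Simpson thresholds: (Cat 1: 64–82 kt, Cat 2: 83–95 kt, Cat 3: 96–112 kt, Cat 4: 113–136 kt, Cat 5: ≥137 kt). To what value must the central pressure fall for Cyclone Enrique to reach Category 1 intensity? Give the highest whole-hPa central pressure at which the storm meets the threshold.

972 hPa

Category 1 begins at V = 64 kt.
Required ΔP = (64/5.9)^(1/0.657) = 10.847^1.522 ≈ 37.66 hPa.
P_c ≤ 1010 − 37.66 = 972.34, so the highest integer P_c is 972 hPa.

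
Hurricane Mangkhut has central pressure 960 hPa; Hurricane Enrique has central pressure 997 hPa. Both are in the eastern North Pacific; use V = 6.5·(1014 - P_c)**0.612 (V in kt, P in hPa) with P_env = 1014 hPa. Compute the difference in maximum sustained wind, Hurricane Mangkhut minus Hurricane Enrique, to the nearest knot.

Hurricane Mangkhut: ΔP = 54; V ≈ 6.5 × 54^0.612 ≈ 74.67 kt.
Hurricane Enrique: ΔP = 17; V ≈ 6.5 × 17^0.612 ≈ 36.81 kt.
Difference ≈ 74.67 − 36.81 = 37.86 → 38 kt.

38 kt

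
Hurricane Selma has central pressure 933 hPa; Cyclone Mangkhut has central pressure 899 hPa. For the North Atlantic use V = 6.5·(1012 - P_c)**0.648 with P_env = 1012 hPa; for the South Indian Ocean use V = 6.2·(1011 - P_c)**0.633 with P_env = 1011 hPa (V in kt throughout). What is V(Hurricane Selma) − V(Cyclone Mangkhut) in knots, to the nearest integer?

Hurricane Selma: ΔP = 79; V ≈ 6.5 × 79^0.648 ≈ 110.30 kt.
Cyclone Mangkhut: ΔP = 112; V ≈ 6.2 × 112^0.633 ≈ 122.90 kt.
Difference ≈ 110.30 − 122.90 = -12.60 → -13 kt.

-13 kt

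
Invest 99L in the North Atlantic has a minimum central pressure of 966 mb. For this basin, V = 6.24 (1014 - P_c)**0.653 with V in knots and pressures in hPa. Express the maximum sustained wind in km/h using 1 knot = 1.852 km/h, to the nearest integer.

ΔP = 1014 − 966 = 48 mb.
V ≈ 6.24 × 48^0.653 = 6.24 × 12.527 ≈ 78.169 kt.
78.169 × 1.852 ≈ 144.77 km/h → 145 km/h.

145 km/h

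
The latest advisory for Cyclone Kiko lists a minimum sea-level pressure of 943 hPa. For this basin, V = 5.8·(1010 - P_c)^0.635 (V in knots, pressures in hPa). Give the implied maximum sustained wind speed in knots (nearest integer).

84 kt

ΔP = 1010 − 943 = 67 hPa.
67^0.635 ≈ 14.440.
V ≈ 5.8 × 14.440 ≈ 83.8 kt.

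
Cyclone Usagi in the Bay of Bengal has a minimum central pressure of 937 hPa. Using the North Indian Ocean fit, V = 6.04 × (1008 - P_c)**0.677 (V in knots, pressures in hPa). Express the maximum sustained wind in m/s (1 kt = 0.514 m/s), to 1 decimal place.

55.6 m/s

ΔP = 1008 − 937 = 71 hPa.
V ≈ 6.04 × 71^0.677 = 6.04 × 17.919 ≈ 108.228 kt.
108.228 × 0.514 ≈ 55.63 m/s → 55.6 m/s.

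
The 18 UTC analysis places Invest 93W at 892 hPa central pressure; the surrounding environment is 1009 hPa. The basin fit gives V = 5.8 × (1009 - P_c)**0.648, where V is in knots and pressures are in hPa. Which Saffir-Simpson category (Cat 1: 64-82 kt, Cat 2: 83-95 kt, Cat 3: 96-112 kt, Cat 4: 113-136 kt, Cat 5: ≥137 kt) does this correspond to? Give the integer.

ΔP = 1009 − 892 = 117 hPa.
V ≈ 5.8 × 117^0.648 = 5.8 × 21.89 ≈ 127 kt.
127 kt falls in the Category 4 band.

4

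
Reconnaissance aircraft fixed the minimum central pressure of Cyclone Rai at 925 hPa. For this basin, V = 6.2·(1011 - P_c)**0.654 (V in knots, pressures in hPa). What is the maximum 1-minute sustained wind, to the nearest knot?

114 kt

ΔP = 1011 − 925 = 86 hPa.
86^0.654 ≈ 18.415.
V ≈ 6.2 × 18.415 ≈ 114.2 kt.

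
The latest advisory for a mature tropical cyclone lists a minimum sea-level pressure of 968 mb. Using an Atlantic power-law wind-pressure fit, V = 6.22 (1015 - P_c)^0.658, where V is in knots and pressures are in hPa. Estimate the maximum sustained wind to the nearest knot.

ΔP = 1015 − 968 = 47 mb.
47^0.658 ≈ 12.596.
V ≈ 6.22 × 12.596 ≈ 78.3 kt.

78 kt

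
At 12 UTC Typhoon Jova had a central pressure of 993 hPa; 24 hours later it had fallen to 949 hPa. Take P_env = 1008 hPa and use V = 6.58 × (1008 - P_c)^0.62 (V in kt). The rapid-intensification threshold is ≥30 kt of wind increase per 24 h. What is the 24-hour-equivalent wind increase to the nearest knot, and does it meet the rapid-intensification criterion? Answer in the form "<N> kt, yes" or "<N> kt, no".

47 kt, yes

V₁: ΔP = 15, V ≈ 6.58 × 15^0.62 ≈ 35.27 kt.
V₂: ΔP = 59, V ≈ 6.58 × 59^0.62 ≈ 82.44 kt.
ΔV over 24 h = 47.17 kt → 24 h equivalent = 47.17 × 24/24 ≈ 47.17 kt.
47 kt ≥ 30 kt ⇒ rapid intensification.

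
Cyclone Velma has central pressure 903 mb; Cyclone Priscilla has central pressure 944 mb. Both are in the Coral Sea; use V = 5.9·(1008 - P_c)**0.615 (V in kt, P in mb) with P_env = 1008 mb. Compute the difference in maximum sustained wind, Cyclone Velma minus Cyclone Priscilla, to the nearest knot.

Cyclone Velma: ΔP = 105; V ≈ 5.9 × 105^0.615 ≈ 103.25 kt.
Cyclone Priscilla: ΔP = 64; V ≈ 5.9 × 64^0.615 ≈ 76.15 kt.
Difference ≈ 103.25 − 76.15 = 27.10 → 27 kt.

27 kt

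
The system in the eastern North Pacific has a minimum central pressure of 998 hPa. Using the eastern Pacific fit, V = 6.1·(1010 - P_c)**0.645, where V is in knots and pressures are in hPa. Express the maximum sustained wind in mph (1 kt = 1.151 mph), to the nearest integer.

ΔP = 1010 − 998 = 12 hPa.
V ≈ 6.1 × 12^0.645 = 6.1 × 4.967 ≈ 30.297 kt.
30.297 × 1.151 ≈ 34.87 mph → 35 mph.

35 mph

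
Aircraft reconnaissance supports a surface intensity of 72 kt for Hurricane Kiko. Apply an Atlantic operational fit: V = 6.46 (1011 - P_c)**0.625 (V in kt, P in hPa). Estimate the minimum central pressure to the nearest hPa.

ΔP = (V / 6.46)^(1/0.625) = (72/6.46)^1.600.
72/6.46 = 11.146; 11.146^1.600 ≈ 47.35 hPa.
P_c = 1011 − 47.35 = 963.65 ≈ 964 hPa.

964 hPa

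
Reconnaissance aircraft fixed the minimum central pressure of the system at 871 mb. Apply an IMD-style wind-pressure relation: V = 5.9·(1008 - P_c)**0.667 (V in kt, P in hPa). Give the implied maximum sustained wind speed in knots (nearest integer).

ΔP = 1008 − 871 = 137 mb.
137^0.667 ≈ 26.619.
V ≈ 5.9 × 26.619 ≈ 157.1 kt.

157 kt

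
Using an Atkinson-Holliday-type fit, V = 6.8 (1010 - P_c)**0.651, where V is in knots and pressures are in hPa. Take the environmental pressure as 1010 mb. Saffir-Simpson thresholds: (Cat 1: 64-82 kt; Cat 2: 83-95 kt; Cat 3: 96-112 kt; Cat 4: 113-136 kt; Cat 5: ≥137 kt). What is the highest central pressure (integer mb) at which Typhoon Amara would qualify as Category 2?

Category 2 begins at V = 83 kt.
Required ΔP = (83/6.8)^(1/0.651) = 12.206^1.536 ≈ 46.67 mb.
P_c ≤ 1010 − 46.67 = 963.33, so the highest integer P_c is 963 mb.

963 mb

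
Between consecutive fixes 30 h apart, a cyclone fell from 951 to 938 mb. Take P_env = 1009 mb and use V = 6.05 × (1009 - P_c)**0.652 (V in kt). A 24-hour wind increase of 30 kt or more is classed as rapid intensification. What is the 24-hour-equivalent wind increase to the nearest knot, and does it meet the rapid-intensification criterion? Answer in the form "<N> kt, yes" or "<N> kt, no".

10 kt, no

V₁: ΔP = 58, V ≈ 6.05 × 58^0.652 ≈ 85.41 kt.
V₂: ΔP = 71, V ≈ 6.05 × 71^0.652 ≈ 97.45 kt.
ΔV over 30 h = 12.04 kt → 24 h equivalent = 12.04 × 24/30 ≈ 9.63 kt.
10 kt < 30 kt ⇒ not rapid intensification.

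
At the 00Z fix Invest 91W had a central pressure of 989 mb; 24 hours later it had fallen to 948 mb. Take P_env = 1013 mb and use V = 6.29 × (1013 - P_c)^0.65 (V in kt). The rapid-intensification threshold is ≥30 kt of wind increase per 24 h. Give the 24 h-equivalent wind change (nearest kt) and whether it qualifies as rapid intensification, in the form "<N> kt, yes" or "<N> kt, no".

45 kt, yes

V₁: ΔP = 24, V ≈ 6.29 × 24^0.65 ≈ 49.63 kt.
V₂: ΔP = 65, V ≈ 6.29 × 65^0.65 ≈ 94.85 kt.
ΔV over 24 h = 45.22 kt → 24 h equivalent = 45.22 × 24/24 ≈ 45.22 kt.
45 kt ≥ 30 kt ⇒ rapid intensification.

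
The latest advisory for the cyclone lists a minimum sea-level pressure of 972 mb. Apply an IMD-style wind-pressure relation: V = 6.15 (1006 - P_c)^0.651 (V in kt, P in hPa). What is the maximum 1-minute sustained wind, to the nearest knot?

ΔP = 1006 − 972 = 34 mb.
34^0.651 ≈ 9.931.
V ≈ 6.15 × 9.931 ≈ 61.1 kt.

61 kt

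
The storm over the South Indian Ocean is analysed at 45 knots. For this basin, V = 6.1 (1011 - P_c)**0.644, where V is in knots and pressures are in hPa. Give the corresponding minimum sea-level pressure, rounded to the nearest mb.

989 mb

ΔP = (V / 6.1)^(1/0.644) = (45/6.1)^1.553.
45/6.1 = 7.377; 7.377^1.553 ≈ 22.27 mb.
P_c = 1011 − 22.27 = 988.73 ≈ 989 mb.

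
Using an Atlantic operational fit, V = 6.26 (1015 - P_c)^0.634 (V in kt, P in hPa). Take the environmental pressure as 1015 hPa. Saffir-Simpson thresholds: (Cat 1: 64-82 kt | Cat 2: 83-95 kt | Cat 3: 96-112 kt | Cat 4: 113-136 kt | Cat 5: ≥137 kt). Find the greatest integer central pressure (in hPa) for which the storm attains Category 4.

919 hPa

Category 4 begins at V = 113 kt.
Required ΔP = (113/6.26)^(1/0.634) = 18.051^1.577 ≈ 95.91 hPa.
P_c ≤ 1015 − 95.91 = 919.09, so the highest integer P_c is 919 hPa.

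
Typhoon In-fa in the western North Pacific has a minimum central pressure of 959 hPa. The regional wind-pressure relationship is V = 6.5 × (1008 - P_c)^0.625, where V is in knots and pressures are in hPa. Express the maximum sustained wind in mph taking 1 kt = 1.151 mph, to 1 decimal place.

85.2 mph

ΔP = 1008 − 959 = 49 hPa.
V ≈ 6.5 × 49^0.625 = 6.5 × 11.386 ≈ 74.009 kt.
74.009 × 1.151 ≈ 85.18 mph → 85.2 mph.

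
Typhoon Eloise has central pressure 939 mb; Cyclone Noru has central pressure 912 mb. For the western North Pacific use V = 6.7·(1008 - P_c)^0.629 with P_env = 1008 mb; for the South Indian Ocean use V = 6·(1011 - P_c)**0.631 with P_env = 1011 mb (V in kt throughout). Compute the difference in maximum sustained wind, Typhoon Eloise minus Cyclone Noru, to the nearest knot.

-13 kt

Typhoon Eloise: ΔP = 69; V ≈ 6.7 × 69^0.629 ≈ 96.10 kt.
Cyclone Noru: ΔP = 99; V ≈ 6 × 99^0.631 ≈ 108.99 kt.
Difference ≈ 96.10 − 108.99 = -12.89 → -13 kt.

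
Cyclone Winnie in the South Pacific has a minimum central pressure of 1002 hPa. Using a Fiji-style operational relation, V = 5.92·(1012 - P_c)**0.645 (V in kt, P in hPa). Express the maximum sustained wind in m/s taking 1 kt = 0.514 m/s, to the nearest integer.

13 m/s

ΔP = 1012 − 1002 = 10 hPa.
V ≈ 5.92 × 10^0.645 = 5.92 × 4.416 ≈ 26.141 kt.
26.141 × 0.514 ≈ 13.44 m/s → 13 m/s.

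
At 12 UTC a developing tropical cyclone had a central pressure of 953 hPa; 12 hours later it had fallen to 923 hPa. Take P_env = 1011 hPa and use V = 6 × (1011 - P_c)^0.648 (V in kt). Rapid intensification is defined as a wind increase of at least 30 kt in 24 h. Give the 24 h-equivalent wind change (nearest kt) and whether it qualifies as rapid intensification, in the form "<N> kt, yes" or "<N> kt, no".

52 kt, yes

V₁: ΔP = 58, V ≈ 6 × 58^0.648 ≈ 83.34 kt.
V₂: ΔP = 88, V ≈ 6 × 88^0.648 ≈ 109.19 kt.
ΔV over 12 h = 25.85 kt → 24 h equivalent = 25.85 × 24/12 ≈ 51.70 kt.
52 kt ≥ 30 kt ⇒ rapid intensification.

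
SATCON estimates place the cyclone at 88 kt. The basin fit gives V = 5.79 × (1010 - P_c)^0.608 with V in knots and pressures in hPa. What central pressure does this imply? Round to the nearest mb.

922 mb

ΔP = (V / 5.79)^(1/0.608) = (88/5.79)^1.645.
88/5.79 = 15.199; 15.199^1.645 ≈ 87.85 mb.
P_c = 1010 − 87.85 = 922.15 ≈ 922 mb.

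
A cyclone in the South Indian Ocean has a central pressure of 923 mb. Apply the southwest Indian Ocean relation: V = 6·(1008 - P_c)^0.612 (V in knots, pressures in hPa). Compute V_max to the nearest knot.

91 kt

ΔP = 1008 − 923 = 85 mb.
85^0.612 ≈ 15.164.
V ≈ 6 × 15.164 ≈ 91.0 kt.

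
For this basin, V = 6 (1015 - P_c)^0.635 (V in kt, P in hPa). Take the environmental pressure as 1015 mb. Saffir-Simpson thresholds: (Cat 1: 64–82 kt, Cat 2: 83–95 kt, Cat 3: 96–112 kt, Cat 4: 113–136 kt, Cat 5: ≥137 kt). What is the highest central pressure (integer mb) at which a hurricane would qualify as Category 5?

877 mb

Category 5 begins at V = 137 kt.
Required ΔP = (137/6)^(1/0.635) = 22.833^1.575 ≈ 137.87 mb.
P_c ≤ 1015 − 137.87 = 877.13, so the highest integer P_c is 877 mb.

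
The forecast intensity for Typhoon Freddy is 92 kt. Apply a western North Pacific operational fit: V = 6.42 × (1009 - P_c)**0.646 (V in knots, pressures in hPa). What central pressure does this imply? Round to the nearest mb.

ΔP = (V / 6.42)^(1/0.646) = (92/6.42)^1.548.
92/6.42 = 14.330; 14.330^1.548 ≈ 61.64 mb.
P_c = 1009 − 61.64 = 947.36 ≈ 947 mb.

947 mb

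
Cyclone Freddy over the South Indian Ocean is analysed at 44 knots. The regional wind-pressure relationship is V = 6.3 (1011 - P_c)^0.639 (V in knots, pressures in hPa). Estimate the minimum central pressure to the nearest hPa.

990 hPa

ΔP = (V / 6.3)^(1/0.639) = (44/6.3)^1.565.
44/6.3 = 6.984; 6.984^1.565 ≈ 20.94 hPa.
P_c = 1011 − 20.94 = 990.06 ≈ 990 hPa.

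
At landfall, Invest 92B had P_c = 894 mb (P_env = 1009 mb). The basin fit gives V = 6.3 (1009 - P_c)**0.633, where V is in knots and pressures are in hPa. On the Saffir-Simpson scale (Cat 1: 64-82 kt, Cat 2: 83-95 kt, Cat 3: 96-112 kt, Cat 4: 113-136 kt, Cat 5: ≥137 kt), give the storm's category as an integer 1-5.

ΔP = 1009 − 894 = 115 mb.
V ≈ 6.3 × 115^0.633 = 6.3 × 20.16 ≈ 127 kt.
127 kt falls in the Category 4 band.

4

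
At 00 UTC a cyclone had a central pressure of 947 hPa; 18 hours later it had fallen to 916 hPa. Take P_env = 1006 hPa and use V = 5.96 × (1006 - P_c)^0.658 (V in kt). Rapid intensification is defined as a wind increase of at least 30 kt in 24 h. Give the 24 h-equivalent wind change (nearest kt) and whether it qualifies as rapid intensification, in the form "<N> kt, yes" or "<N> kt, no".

V₁: ΔP = 59, V ≈ 5.96 × 59^0.658 ≈ 87.19 kt.
V₂: ΔP = 90, V ≈ 5.96 × 90^0.658 ≈ 115.12 kt.
ΔV over 18 h = 27.93 kt → 24 h equivalent = 27.93 × 24/18 ≈ 37.24 kt.
37 kt ≥ 30 kt ⇒ rapid intensification.

37 kt, yes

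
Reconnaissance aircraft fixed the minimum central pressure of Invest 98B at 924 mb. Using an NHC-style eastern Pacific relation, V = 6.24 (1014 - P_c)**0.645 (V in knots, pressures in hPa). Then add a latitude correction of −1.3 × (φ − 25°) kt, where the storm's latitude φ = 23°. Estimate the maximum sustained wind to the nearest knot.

116 kt

ΔP = 1014 − 924 = 90 mb.
90^0.645 ≈ 18.217.
V ≈ 6.24 × 18.217 ≈ 113.7 kt.
Latitude correction: −1.3 × (23 − 25) = 2.6 kt.
Corrected V ≈ 116.3 kt → 116 kt.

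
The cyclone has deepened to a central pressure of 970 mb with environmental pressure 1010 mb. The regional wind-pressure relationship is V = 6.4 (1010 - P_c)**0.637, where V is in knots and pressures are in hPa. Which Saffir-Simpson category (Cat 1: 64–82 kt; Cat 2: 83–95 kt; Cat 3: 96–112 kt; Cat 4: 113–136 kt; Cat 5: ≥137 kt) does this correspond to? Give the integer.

ΔP = 1010 − 970 = 40 mb.
V ≈ 6.4 × 40^0.637 = 6.4 × 10.48 ≈ 67 kt.
67 kt falls in the Category 1 band.

1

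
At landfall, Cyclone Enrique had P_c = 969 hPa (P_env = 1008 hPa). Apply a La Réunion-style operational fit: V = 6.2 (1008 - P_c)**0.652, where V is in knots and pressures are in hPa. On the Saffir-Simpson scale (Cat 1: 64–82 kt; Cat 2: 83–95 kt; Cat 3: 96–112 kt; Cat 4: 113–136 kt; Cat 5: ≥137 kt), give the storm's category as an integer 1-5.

1

ΔP = 1008 − 969 = 39 hPa.
V ≈ 6.2 × 39^0.652 = 6.2 × 10.90 ≈ 68 kt.
68 kt falls in the Category 1 band.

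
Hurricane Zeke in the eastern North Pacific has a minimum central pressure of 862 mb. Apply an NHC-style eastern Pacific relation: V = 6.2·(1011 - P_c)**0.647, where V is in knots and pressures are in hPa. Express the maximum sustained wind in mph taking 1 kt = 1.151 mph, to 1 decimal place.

181.8 mph

ΔP = 1011 − 862 = 149 mb.
V ≈ 6.2 × 149^0.647 = 6.2 × 25.471 ≈ 157.922 kt.
157.922 × 1.151 ≈ 181.77 mph → 181.8 mph.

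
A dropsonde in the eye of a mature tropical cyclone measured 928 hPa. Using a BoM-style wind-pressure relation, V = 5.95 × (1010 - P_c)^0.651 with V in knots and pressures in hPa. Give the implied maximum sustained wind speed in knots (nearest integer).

ΔP = 1010 − 928 = 82 hPa.
82^0.651 ≈ 17.615.
V ≈ 5.95 × 17.615 ≈ 104.8 kt.

105 kt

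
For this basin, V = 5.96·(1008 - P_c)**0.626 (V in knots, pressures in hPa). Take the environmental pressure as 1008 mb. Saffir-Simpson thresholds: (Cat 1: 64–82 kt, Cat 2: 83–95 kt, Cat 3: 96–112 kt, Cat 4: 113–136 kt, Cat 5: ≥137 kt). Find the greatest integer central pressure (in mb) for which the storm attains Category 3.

Category 3 begins at V = 96 kt.
Required ΔP = (96/5.96)^(1/0.626) = 16.107^1.597 ≈ 84.75 mb.
P_c ≤ 1008 − 84.75 = 923.25, so the highest integer P_c is 923 mb.

923 mb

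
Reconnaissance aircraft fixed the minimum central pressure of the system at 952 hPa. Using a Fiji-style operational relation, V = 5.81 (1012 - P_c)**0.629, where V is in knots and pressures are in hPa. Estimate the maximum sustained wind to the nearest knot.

ΔP = 1012 − 952 = 60 hPa.
60^0.629 ≈ 13.136.
V ≈ 5.81 × 13.136 ≈ 76.3 kt.

76 kt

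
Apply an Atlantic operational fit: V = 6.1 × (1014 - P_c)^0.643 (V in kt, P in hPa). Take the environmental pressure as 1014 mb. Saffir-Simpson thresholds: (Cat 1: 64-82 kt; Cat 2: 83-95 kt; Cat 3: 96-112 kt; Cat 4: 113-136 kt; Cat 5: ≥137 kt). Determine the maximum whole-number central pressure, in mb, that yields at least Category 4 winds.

920 mb

Category 4 begins at V = 113 kt.
Required ΔP = (113/6.1)^(1/0.643) = 18.525^1.555 ≈ 93.67 mb.
P_c ≤ 1014 − 93.67 = 920.33, so the highest integer P_c is 920 mb.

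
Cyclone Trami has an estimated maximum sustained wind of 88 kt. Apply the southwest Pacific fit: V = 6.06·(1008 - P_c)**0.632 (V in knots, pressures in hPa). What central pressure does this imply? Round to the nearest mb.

939 mb

ΔP = (V / 6.06)^(1/0.632) = (88/6.06)^1.582.
88/6.06 = 14.521; 14.521^1.582 ≈ 68.96 mb.
P_c = 1008 − 68.96 = 939.04 ≈ 939 mb.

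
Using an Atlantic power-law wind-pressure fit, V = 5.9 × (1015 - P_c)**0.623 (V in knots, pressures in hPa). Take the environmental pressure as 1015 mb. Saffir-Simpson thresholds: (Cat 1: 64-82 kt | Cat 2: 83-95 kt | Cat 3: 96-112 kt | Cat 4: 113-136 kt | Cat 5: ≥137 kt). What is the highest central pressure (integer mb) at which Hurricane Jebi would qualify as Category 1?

969 mb

Category 1 begins at V = 64 kt.
Required ΔP = (64/5.9)^(1/0.623) = 10.847^1.605 ≈ 45.90 mb.
P_c ≤ 1015 − 45.90 = 969.10, so the highest integer P_c is 969 mb.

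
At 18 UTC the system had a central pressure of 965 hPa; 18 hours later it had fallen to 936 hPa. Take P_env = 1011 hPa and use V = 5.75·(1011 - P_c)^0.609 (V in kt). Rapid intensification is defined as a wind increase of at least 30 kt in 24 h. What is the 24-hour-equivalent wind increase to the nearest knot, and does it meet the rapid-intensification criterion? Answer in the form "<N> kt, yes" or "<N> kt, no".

V₁: ΔP = 46, V ≈ 5.75 × 46^0.609 ≈ 59.20 kt.
V₂: ΔP = 75, V ≈ 5.75 × 75^0.609 ≈ 79.72 kt.
ΔV over 18 h = 20.52 kt → 24 h equivalent = 20.52 × 24/18 ≈ 27.36 kt.
27 kt < 30 kt ⇒ not rapid intensification.

27 kt, no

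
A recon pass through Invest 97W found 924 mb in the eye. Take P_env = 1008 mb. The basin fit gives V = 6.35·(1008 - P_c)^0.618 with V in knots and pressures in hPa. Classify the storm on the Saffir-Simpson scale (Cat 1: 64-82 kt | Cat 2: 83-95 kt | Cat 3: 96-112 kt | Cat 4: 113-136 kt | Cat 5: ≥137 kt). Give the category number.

3

ΔP = 1008 − 924 = 84 mb.
V ≈ 6.35 × 84^0.618 = 6.35 × 15.46 ≈ 98 kt.
98 kt falls in the Category 3 band.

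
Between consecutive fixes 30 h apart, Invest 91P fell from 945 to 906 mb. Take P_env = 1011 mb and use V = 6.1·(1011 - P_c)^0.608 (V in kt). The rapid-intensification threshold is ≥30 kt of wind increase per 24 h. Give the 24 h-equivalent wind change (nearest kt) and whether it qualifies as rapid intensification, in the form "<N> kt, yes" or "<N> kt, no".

20 kt, no

V₁: ΔP = 66, V ≈ 6.1 × 66^0.608 ≈ 77.91 kt.
V₂: ΔP = 105, V ≈ 6.1 × 105^0.608 ≈ 103.33 kt.
ΔV over 30 h = 25.42 kt → 24 h equivalent = 25.42 × 24/30 ≈ 20.34 kt.
20 kt < 30 kt ⇒ not rapid intensification.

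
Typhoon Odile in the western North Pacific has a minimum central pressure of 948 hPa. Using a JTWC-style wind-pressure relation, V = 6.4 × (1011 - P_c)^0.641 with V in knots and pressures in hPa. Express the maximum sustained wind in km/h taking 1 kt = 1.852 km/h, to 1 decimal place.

ΔP = 1011 − 948 = 63 hPa.
V ≈ 6.4 × 63^0.641 = 6.4 × 14.236 ≈ 91.108 kt.
91.108 × 1.852 ≈ 168.73 km/h → 168.7 km/h.

168.7 km/h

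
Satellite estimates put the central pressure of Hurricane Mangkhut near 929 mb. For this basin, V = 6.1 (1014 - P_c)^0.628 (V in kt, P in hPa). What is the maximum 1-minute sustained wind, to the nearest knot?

ΔP = 1014 − 929 = 85 mb.
85^0.628 ≈ 16.281.
V ≈ 6.1 × 16.281 ≈ 99.3 kt.

99 kt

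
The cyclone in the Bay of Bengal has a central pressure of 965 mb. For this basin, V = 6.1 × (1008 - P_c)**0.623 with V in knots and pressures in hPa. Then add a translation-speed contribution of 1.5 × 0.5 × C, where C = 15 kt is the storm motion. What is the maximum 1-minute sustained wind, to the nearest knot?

ΔP = 1008 − 965 = 43 mb.
43^0.623 ≈ 10.415.
V ≈ 6.1 × 10.415 ≈ 63.5 kt.
Translation term: 1.5 × 0.5 × 15 = 11.25 kt.
Corrected V ≈ 74.75 kt → 75 kt.

75 kt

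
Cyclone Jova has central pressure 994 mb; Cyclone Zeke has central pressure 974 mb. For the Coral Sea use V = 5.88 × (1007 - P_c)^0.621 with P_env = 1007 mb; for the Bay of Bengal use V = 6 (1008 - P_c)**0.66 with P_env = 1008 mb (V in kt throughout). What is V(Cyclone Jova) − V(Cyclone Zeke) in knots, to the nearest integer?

-33 kt

Cyclone Jova: ΔP = 13; V ≈ 5.88 × 13^0.621 ≈ 28.92 kt.
Cyclone Zeke: ΔP = 34; V ≈ 6 × 34^0.66 ≈ 61.51 kt.
Difference ≈ 28.92 − 61.51 = -32.59 → -33 kt.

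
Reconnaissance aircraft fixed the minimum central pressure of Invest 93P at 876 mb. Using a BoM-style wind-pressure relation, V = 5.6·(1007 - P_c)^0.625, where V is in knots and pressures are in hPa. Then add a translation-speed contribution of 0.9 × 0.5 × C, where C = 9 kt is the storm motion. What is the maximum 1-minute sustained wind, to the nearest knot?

122 kt

ΔP = 1007 − 876 = 131 mb.
131^0.625 ≈ 21.052.
V ≈ 5.6 × 21.052 ≈ 117.9 kt.
Translation term: 0.9 × 0.5 × 9 = 4.05 kt.
Corrected V ≈ 121.95 kt → 122 kt.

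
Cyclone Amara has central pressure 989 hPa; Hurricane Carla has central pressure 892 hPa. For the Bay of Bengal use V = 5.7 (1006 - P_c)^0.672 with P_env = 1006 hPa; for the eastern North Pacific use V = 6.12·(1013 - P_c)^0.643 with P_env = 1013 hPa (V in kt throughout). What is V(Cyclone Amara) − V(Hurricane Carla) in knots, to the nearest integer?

Cyclone Amara: ΔP = 17; V ≈ 5.7 × 17^0.672 ≈ 38.26 kt.
Hurricane Carla: ΔP = 121; V ≈ 6.12 × 121^0.643 ≈ 133.65 kt.
Difference ≈ 38.26 − 133.65 = -95.39 → -95 kt.

-95 kt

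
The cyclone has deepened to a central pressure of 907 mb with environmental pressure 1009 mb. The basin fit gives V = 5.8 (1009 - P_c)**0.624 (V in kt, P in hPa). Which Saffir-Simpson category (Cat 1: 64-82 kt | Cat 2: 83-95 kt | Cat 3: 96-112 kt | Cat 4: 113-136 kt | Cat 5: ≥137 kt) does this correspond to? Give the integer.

ΔP = 1009 − 907 = 102 mb.
V ≈ 5.8 × 102^0.624 = 5.8 × 17.92 ≈ 104 kt.
104 kt falls in the Category 3 band.

3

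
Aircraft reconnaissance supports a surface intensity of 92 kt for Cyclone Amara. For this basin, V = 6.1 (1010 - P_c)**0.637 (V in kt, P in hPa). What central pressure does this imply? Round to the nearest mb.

ΔP = (V / 6.1)^(1/0.637) = (92/6.1)^1.570.
92/6.1 = 15.082; 15.082^1.570 ≈ 70.80 mb.
P_c = 1010 − 70.80 = 939.20 ≈ 939 mb.

939 mb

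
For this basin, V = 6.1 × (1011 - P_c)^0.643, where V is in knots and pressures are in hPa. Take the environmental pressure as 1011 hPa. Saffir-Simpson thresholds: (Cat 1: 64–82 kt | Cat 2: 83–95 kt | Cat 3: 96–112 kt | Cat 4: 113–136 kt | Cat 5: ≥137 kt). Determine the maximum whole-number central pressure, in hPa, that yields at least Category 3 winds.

Category 3 begins at V = 96 kt.
Required ΔP = (96/6.1)^(1/0.643) = 15.738^1.555 ≈ 72.69 hPa.
P_c ≤ 1011 − 72.69 = 938.31, so the highest integer P_c is 938 hPa.

938 hPa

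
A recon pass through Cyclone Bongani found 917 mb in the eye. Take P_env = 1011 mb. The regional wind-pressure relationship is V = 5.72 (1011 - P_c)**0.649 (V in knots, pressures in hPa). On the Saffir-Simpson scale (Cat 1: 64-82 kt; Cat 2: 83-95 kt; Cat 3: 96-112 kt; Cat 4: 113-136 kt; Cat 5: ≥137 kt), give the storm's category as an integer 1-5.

3

ΔP = 1011 − 917 = 94 mb.
V ≈ 5.72 × 94^0.649 = 5.72 × 19.08 ≈ 109 kt.
109 kt falls in the Category 3 band.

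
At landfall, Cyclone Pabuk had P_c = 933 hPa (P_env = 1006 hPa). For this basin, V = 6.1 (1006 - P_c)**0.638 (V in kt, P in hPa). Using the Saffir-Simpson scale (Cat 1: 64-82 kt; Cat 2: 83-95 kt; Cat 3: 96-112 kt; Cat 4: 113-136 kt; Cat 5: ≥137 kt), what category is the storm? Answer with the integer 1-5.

2

ΔP = 1006 − 933 = 73 hPa.
V ≈ 6.1 × 73^0.638 = 6.1 × 15.45 ≈ 94 kt.
94 kt falls in the Category 2 band.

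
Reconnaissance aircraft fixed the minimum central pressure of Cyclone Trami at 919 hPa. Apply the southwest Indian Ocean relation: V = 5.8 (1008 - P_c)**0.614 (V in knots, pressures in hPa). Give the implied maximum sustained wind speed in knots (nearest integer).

ΔP = 1008 − 919 = 89 hPa.
89^0.614 ≈ 15.737.
V ≈ 5.8 × 15.737 ≈ 91.3 kt.

91 kt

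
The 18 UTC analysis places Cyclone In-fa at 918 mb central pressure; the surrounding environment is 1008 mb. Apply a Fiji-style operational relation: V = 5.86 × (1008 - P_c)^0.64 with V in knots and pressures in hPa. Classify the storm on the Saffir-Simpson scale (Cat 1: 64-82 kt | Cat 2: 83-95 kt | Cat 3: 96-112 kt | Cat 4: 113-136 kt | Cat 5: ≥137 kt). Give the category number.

ΔP = 1008 − 918 = 90 mb.
V ≈ 5.86 × 90^0.64 = 5.86 × 17.81 ≈ 104 kt.
104 kt falls in the Category 3 band.

3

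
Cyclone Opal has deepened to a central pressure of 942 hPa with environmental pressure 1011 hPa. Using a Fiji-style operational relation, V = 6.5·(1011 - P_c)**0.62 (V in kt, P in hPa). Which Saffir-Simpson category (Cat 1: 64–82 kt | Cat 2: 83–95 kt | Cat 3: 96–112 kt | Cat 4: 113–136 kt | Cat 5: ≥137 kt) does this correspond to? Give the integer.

2

ΔP = 1011 − 942 = 69 hPa.
V ≈ 6.5 × 69^0.62 = 6.5 × 13.81 ≈ 90 kt.
90 kt falls in the Category 2 band.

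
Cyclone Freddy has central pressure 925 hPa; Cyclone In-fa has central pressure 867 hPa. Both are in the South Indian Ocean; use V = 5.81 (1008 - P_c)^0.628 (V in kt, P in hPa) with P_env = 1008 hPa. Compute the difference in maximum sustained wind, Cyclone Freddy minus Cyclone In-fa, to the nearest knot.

-37 kt

Cyclone Freddy: ΔP = 83; V ≈ 5.81 × 83^0.628 ≈ 93.19 kt.
Cyclone In-fa: ΔP = 141; V ≈ 5.81 × 141^0.628 ≈ 129.98 kt.
Difference ≈ 93.19 − 129.98 = -36.79 → -37 kt.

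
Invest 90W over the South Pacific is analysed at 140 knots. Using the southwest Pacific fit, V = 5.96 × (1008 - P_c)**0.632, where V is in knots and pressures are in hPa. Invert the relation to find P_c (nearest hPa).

860 hPa

ΔP = (V / 5.96)^(1/0.632) = (140/5.96)^1.582.
140/5.96 = 23.490; 23.490^1.582 ≈ 147.61 hPa.
P_c = 1008 − 147.61 = 860.39 ≈ 860 hPa.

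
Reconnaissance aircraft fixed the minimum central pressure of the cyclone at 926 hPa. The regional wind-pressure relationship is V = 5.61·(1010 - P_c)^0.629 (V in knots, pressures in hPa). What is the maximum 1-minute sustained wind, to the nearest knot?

ΔP = 1010 − 926 = 84 hPa.
84^0.629 ≈ 16.232.
V ≈ 5.61 × 16.232 ≈ 91.1 kt.

91 kt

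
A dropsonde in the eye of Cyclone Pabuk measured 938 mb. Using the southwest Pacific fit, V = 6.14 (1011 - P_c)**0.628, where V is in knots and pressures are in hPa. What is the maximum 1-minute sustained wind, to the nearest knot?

91 kt

ΔP = 1011 − 938 = 73 mb.
73^0.628 ≈ 14.797.
V ≈ 6.14 × 14.797 ≈ 90.9 kt.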